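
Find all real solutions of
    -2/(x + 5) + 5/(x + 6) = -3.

Multiply both sides by (x + 5)(x + 6):
-2(x + 6) + 5(x + 5) = -3(x + 5)(x + 6).
Expand and collect terms: -3x² - 36x - 103 = 0.
By the quadratic formula, x = (36 ± √60) / -6, so x ≈ -7.291 or x ≈ -4.709.
Neither value makes a denominator zero (x ≠ -5, x ≠ -6), so both are valid.

x = -7.291 or x = -4.709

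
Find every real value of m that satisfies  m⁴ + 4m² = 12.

m = -1.4142 or m = 1.4142

Let u = m². The equation becomes u² + 4u - 12 = 0.
Factor: (u - 2)(u + 6) = 0, so u = 2 or u = -6.
m² = 2 gives m = ±√(2) ≈ ±1.4142.
m² = -6 < 0 has no real solution.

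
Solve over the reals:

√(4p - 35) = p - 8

p = 9 or p = 11

Square both sides: 4p - 35 = (p - 8)².
Expand and rearrange: p² - 20p + 99 = 0.
Solving gives p = 11 or p = 9.
Check each candidate in the original equation:
  p = 11: √(9) = 3, while p - 8 = 3 — valid.
  p = 9: √(1) = 1, while p - 8 = 1 — valid.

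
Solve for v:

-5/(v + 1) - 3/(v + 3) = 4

Multiply both sides by (v + 1)(v + 3):
-5(v + 3) - 3(v + 1) = 4(v + 1)(v + 3).
Expand and collect terms: 4v² + 24v + 30 = 0.
By the quadratic formula, v = (-24 ± √96) / 8, so v ≈ -1.7753 or v ≈ -4.2247.
Neither value makes a denominator zero (v ≠ -1, v ≠ -3), so both are valid.

v = -4.2247 or v = -1.7753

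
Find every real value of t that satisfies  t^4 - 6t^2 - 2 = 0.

t = -2.5133 or t = 2.5133

Let u = t^2. The equation becomes u^2 - 6u - 2 = 0.
By the quadratic formula, u = 3 + sqrt(11) or u = 3 - sqrt(11).
t^2 = 3 + sqrt(11) gives t = +/-sqrt(3 + sqrt(11)) ~= +/-2.5133.
t^2 = 3 - sqrt(11) < 0 has no real solution.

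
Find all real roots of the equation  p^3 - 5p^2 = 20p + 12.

p = -2 or p = -0.772 or p = 7.772

Rearrange: p^3 - 5p^2 - 20p - 12 = 0.
Possible rational roots are divisors of -12. Testing p = -2 gives 0, so (p + 2) is a factor.
Divide: p^3 - 5p^2 - 20p - 12 = (p + 2)(p^2 - 7p - 6).
Apply the quadratic formula to p^2 - 7p - 6 = 0: p = (7 +/- sqrt(73))/2, i.e. p ~= 7.772 or p ~= -0.772.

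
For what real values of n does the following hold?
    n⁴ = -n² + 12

n = -1.7321 or n = 1.7321

Let u = n². The equation becomes u² + u - 12 = 0.
Factor: (u - 3)(u + 4) = 0, so u = 3 or u = -4.
n² = 3 gives n = ±√(3) ≈ ±1.7321.
n² = -4 < 0 has no real solution.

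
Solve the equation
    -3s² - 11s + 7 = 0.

s = -4.2196 or s = 0.553

Discriminant: (-11)² − 4·(-3)·7 = 205.
Quadratic formula: s = (11 ± √205) / (-6).
So s = -√(205)/6 - 11/6 ≈ -4.2196 or s = -11/6 + √(205)/6 ≈ 0.553.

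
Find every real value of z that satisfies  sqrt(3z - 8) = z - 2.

z = 3 or z = 4

Square both sides: 3z - 8 = (z - 2)^2.
Expand and rearrange: z^2 - 7z + 12 = 0.
Solving gives z = 4 or z = 3.
Check each candidate in the original equation:
  z = 4: sqrt(4) = 2, while z - 2 = 2 — valid.
  z = 3: sqrt(1) = 1, while z - 2 = 1 — valid.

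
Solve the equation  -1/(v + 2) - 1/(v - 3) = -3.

Multiply both sides by (v + 2)(v - 3):
-(v - 3) - (v + 2) = -3(v + 2)(v - 3).
Expand and collect terms: -3v² + 5v + 17 = 0.
By the quadratic formula, v = (-5 ± √229) / -6, so v ≈ -1.6888 or v ≈ 3.3555.
Neither value makes a denominator zero (v ≠ -2, v ≠ 3), so both are valid.

v = -1.6888 or v = 3.3555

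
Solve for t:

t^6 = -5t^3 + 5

t = -1.8023 or t = 0.9488

Let u = t^3. The equation becomes u^2 + 5u - 5 = 0.
By the quadratic formula, u = -5/2 + 3*sqrt(5)/2 or u = -3*sqrt(5)/2 - 5/2.
t^3 = -5/2 + 3*sqrt(5)/2 gives t = (-5/2 + 3*sqrt(5)/2)^(1/3) ~= 0.9488.
t^3 = -3*sqrt(5)/2 - 5/2 gives t = -(5/2 + 3*sqrt(5)/2)^(1/3) ~= -1.8023.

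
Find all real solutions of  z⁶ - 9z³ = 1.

z = -0.4788 or z = 2.0885

Let u = z³. The equation becomes u² - 9u - 1 = 0.
By the quadratic formula, u = 9/2 + √(85)/2 or u = 9/2 - √(85)/2.
z³ = 9/2 + √(85)/2 gives z = ∛(9/2 + √(85)/2) ≈ 2.0885.
z³ = 9/2 - √(85)/2 gives z = -∛(-9/2 + √(85)/2) ≈ -0.4788.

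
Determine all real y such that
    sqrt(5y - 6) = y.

Square both sides: 5y - 6 = (y)^2.
Expand and rearrange: y^2 - 5y + 6 = 0.
Solving gives y = 3 or y = 2.
Check each candidate in the original equation:
  y = 3: sqrt(9) = 3, while y = 3 — valid.
  y = 2: sqrt(4) = 2, while y = 2 — valid.

y = 2 or y = 3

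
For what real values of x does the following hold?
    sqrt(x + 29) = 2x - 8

Square both sides: x + 29 = (2x - 8)^2.
Expand and rearrange: 4x^2 - 33x + 35 = 0.
Solving gives x = 7 or x = 1.25.
Check each candidate in the original equation:
  x = 7: sqrt(36) = 6, while 2x - 8 = 6 — valid.
  x = 1.25: sqrt(30.25) = 5.5, while 2x - 8 = -5.5 — extraneous.

x = 7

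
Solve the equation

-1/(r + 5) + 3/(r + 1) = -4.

r = -4.6861 or r = -1.8139

Multiply both sides by (r + 5)(r + 1):
-(r + 1) + 3(r + 5) = -4(r + 5)(r + 1).
Expand and collect terms: -4r^2 - 26r - 34 = 0.
By the quadratic formula, r = (26 +/- sqrt(132)) / -8, so r ~= -4.6861 or r ~= -1.8139.
Neither value makes a denominator zero (r != -5, r != -1), so both are valid.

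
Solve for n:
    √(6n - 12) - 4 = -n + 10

n = 8

Isolate the radical: √(6n - 12) = -n + 14.
Square both sides: 6n - 12 = (-n + 14)².
Expand and rearrange: n² - 34n + 208 = 0.
Solving gives n = 26 or n = 8.
Check each candidate in the original equation:
  n = 26: √(144) = 12, while -n + 14 = -12 — extraneous.
  n = 8: √(36) = 6, while -n + 14 = 6 — valid.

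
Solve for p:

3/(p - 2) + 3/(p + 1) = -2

p = -3.1213 or p = 1.1213

Multiply both sides by (p - 2)(p + 1):
3(p + 1) + 3(p - 2) = -2(p - 2)(p + 1).
Expand and collect terms: -2p² - 4p + 7 = 0.
By the quadratic formula, p = (4 ± √72) / -4, so p ≈ -3.1213 or p ≈ 1.1213.
Neither value makes a denominator zero (p ≠ 2, p ≠ -1), so both are valid.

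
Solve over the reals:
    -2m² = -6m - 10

Rearrange to standard form: -2m² + 6m + 10 = 0.
Discriminant: (6)² − 4·(-2)·10 = 116.
Quadratic formula: m = (-6 ± √116) / (-4).
So m = 3/2 - √(29)/2 ≈ -1.1926 or m = 3/2 + √(29)/2 ≈ 4.1926.

m = -1.1926 or m = 4.1926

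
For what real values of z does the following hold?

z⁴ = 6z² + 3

z = -2.5425 or z = 2.5425

Let u = z². The equation becomes u² - 6u - 3 = 0.
By the quadratic formula, u = 3 + 2·√(3) or u = 3 - 2·√(3).
z² = 3 + 2·√(3) gives z = ±√(3 + 2·√(3)) ≈ ±2.5425.
z² = 3 - 2·√(3) < 0 has no real solution.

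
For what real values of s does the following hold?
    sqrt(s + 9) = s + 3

Square both sides: s + 9 = (s + 3)^2.
Expand and rearrange: s^2 + 5s = 0.
Solving gives s = 0 or s = -5.
Check each candidate in the original equation:
  s = 0: sqrt(9) = 3, while s + 3 = 3 — valid.
  s = -5: sqrt(4) = 2, while s + 3 = -2 — extraneous.

s = 0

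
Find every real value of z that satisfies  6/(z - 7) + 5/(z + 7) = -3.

z = -8.9064 or z = 5.2397

Multiply both sides by (z - 7)(z + 7):
6(z + 7) + 5(z - 7) = -3(z - 7)(z + 7).
Expand and collect terms: -3z² - 11z + 140 = 0.
By the quadratic formula, z = (11 ± √1801) / -6, so z ≈ -8.9064 or z ≈ 5.2397.
Neither value makes a denominator zero (z ≠ 7, z ≠ -7), so both are valid.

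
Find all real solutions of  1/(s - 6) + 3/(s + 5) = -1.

Multiply both sides by (s - 6)(s + 5):
(s + 5) + 3(s - 6) = -(s - 6)(s + 5).
Expand and collect terms: -s^2 - 3s + 43 = 0.
By the quadratic formula, s = (3 +/- sqrt(181)) / -2, so s ~= -8.2268 or s ~= 5.2268.
Neither value makes a denominator zero (s != 6, s != -5), so both are valid.

s = -8.2268 or s = 5.2268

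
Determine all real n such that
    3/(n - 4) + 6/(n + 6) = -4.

n = -7.6037 or n = 3.3537

Multiply both sides by (n - 4)(n + 6):
3(n + 6) + 6(n - 4) = -4(n - 4)(n + 6).
Expand and collect terms: -4n^2 - 17n + 102 = 0.
By the quadratic formula, n = (17 +/- sqrt(1921)) / -8, so n ~= -7.6037 or n ~= 3.3537.
Neither value makes a denominator zero (n != 4, n != -6), so both are valid.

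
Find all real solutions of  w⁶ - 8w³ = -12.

w = 1.2599 or w = 1.8171

Let u = w³. The equation becomes u² - 8u + 12 = 0.
Factor: (u - 2)(u - 6) = 0, so u = 2 or u = 6.
w³ = 2 gives w = ∛(2) ≈ 1.2599.
w³ = 6 gives w = ∛(6) ≈ 1.8171.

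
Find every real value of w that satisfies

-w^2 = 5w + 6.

w = -3 or w = -2

Bring every term to one side: -w^2 - 5w - 6 = 0.
Factor: -1(w + 3)(w + 2) = 0.
So w = -3 or w = -2.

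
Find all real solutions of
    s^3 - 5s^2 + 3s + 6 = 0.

Possible rational roots are divisors of 6. Testing s = 2 gives 0, so (s - 2) is a factor.
Divide: s^3 - 5s^2 + 3s + 6 = (s - 2)(s^2 - 3s - 3).
Apply the quadratic formula to s^2 - 3s - 3 = 0: s = (3 +/- sqrt(21))/2, i.e. s ~= 3.7913 or s ~= -0.7913.

s = -0.7913 or s = 2 or s = 3.7913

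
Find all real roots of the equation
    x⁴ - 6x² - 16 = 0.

x = -2.8284 or x = 2.8284

Let u = x². The equation becomes u² - 6u - 16 = 0.
Factor: (u + 2)(u - 8) = 0, so u = -2 or u = 8.
x² = -2 < 0 has no real solution.
x² = 8 gives x = ±2·√(2) ≈ ±2.8284.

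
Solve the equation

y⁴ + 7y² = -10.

Let u = y². The equation becomes u² + 7u + 10 = 0.
Factor: (u + 5)(u + 2) = 0, so u = -5 or u = -2.
y² = -5 < 0 has no real solution.
y² = -2 < 0 has no real solution.

No real solutions.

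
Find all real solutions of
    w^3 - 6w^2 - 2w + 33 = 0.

Possible rational roots are divisors of 33. Testing w = 3 gives 0, so (w - 3) is a factor.
Divide: w^3 - 6w^2 - 2w + 33 = (w - 3)(w^2 - 3w - 11).
Apply the quadratic formula to w^2 - 3w - 11 = 0: w = (3 +/- sqrt(53))/2, i.e. w ~= 5.1401 or w ~= -2.1401.

w = -2.1401 or w = 3 or w = 5.1401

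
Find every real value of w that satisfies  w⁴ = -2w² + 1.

w = -0.6436 or w = 0.6436

Let u = w². The equation becomes u² + 2u - 1 = 0.
By the quadratic formula, u = -1 + √(2) or u = -√(2) - 1.
w² = -1 + √(2) gives w = ±√(-1 + √(2)) ≈ ±0.6436.
w² = -√(2) - 1 < 0 has no real solution.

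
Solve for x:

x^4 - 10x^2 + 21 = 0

Let u = x^2. The equation becomes u^2 - 10u + 21 = 0.
Factor: (u - 3)(u - 7) = 0, so u = 3 or u = 7.
x^2 = 3 gives x = +/-sqrt(3) ~= +/-1.7321.
x^2 = 7 gives x = +/-sqrt(7) ~= +/-2.6458.

x = -2.6458 or x = -1.7321 or x = 1.7321 or x = 2.6458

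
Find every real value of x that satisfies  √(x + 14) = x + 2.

x = 2

Square both sides: x + 14 = (x + 2)².
Expand and rearrange: x² + 3x - 10 = 0.
Solving gives x = 2 or x = -5.
Check each candidate in the original equation:
  x = 2: √(16) = 4, while x + 2 = 4 — valid.
  x = -5: √(9) = 3, while x + 2 = -3 — extraneous.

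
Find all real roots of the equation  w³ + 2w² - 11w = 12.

Rearrange: w³ + 2w² - 11w - 12 = 0.
Possible rational roots are divisors of -12. Testing w = -1 gives 0, so (w + 1) is a factor.
Divide: w³ + 2w² - 11w - 12 = (w + 1)(w² + w - 12).
Factor the quadratic: w = 3 or w = -4.

w = -4 or w = -1 or w = 3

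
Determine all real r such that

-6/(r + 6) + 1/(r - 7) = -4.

r = -4.4666 or r = 6.7166

Multiply both sides by (r + 6)(r - 7):
-6(r - 7) + (r + 6) = -4(r + 6)(r - 7).
Expand and collect terms: -4r² + 9r + 120 = 0.
By the quadratic formula, r = (-9 ± √2001) / -8, so r ≈ -4.4666 or r ≈ 6.7166.
Neither value makes a denominator zero (r ≠ -6, r ≠ 7), so both are valid.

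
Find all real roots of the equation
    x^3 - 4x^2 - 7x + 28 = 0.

x = -2.6458 or x = 2.6458 or x = 4

Possible rational roots are divisors of 28. Testing x = 4 gives 0, so (x - 4) is a factor.
Divide: x^3 - 4x^2 - 7x + 28 = (x - 4)(x^2 - 7).
Apply the quadratic formula to x^2 - 7 = 0: x = (0 +/- sqrt(28))/2, i.e. x ~= 2.6458 or x ~= -2.6458.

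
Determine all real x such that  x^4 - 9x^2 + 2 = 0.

x = -2.9618 or x = -0.4775 or x = 0.4775 or x = 2.9618

Let u = x^2. The equation becomes u^2 - 9u + 2 = 0.
By the quadratic formula, u = sqrt(73)/2 + 9/2 or u = 9/2 - sqrt(73)/2.
x^2 = sqrt(73)/2 + 9/2 gives x = +/-sqrt(sqrt(73)/2 + 9/2) ~= +/-2.9618.
x^2 = 9/2 - sqrt(73)/2 gives x = +/-sqrt(9/2 - sqrt(73)/2) ~= +/-0.4775.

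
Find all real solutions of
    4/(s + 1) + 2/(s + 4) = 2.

Multiply both sides by (s + 1)(s + 4):
4(s + 4) + 2(s + 1) = 2(s + 1)(s + 4).
Expand and collect terms: 2s² + 4s - 10 = 0.
By the quadratic formula, s = (-4 ± √96) / 4, so s ≈ 1.4495 or s ≈ -3.4495.
Neither value makes a denominator zero (s ≠ -1, s ≠ -4), so both are valid.

s = -3.4495 or s = 1.4495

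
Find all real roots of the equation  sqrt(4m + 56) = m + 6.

m = 2

Square both sides: 4m + 56 = (m + 6)^2.
Expand and rearrange: m^2 + 8m - 20 = 0.
Solving gives m = 2 or m = -10.
Check each candidate in the original equation:
  m = 2: sqrt(64) = 8, while m + 6 = 8 — valid.
  m = -10: sqrt(16) = 4, while m + 6 = -4 — extraneous.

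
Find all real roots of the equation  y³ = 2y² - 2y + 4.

Rearrange: y³ - 2y² + 2y - 4 = 0.
Possible rational roots are divisors of -4. Testing y = 2 gives 0, so (y - 2) is a factor.
Divide: y³ - 2y² + 2y - 4 = (y - 2)(y² + 2).
The quadratic y² + 2 has discriminant -8 < 0, so no further real roots.

y = 2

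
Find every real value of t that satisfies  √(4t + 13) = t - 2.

Square both sides: 4t + 13 = (t - 2)².
Expand and rearrange: t² - 8t - 9 = 0.
Solving gives t = 9 or t = -1.
Check each candidate in the original equation:
  t = 9: √(49) = 7, while t - 2 = 7 — valid.
  t = -1: √(9) = 3, while t - 2 = -3 — extraneous.

t = 9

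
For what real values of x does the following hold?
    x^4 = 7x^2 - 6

Let u = x^2. The equation becomes u^2 - 7u + 6 = 0.
Factor: (u - 6)(u - 1) = 0, so u = 6 or u = 1.
x^2 = 6 gives x = +/-sqrt(6) ~= +/-2.4495.
x^2 = 1 gives x = +/-1.

x = -2.4495 or x = -1 or x = 1 or x = 2.4495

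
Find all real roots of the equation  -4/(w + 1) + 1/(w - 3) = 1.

w = -4.5311 or w = 3.5311

Multiply both sides by (w + 1)(w - 3):
-4(w - 3) + (w + 1) = (w + 1)(w - 3).
Expand and collect terms: w^2 + w - 16 = 0.
By the quadratic formula, w = (-1 +/- sqrt(65)) / 2, so w ~= 3.5311 or w ~= -4.5311.
Neither value makes a denominator zero (w != -1, w != 3), so both are valid.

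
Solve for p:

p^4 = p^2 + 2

p = -1.4142 or p = 1.4142

Let u = p^2. The equation becomes u^2 - u - 2 = 0.
Factor: (u - 2)(u + 1) = 0, so u = 2 or u = -1.
p^2 = 2 gives p = +/-sqrt(2) ~= +/-1.4142.
p^2 = -1 < 0 has no real solution.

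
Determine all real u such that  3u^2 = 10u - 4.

Rearrange to standard form: 3u^2 - 10u + 4 = 0.
Discriminant: (-10)^2 - 4*3*4 = 52.
Quadratic formula: u = (10 +/- sqrt(52)) / 6.
So u = sqrt(13)/3 + 5/3 ~= 2.8685 or u = 5/3 - sqrt(13)/3 ~= 0.4648.

u = 0.4648 or u = 2.8685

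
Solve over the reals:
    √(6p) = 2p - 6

p = 6

Square both sides: 6p = (2p - 6)².
Expand and rearrange: 4p² - 30p + 36 = 0.
Solving gives p = 6 or p = 1.5.
Check each candidate in the original equation:
  p = 6: √(36) = 6, while 2p - 6 = 6 — valid.
  p = 1.5: √(9) = 3, while 2p - 6 = -3 — extraneous.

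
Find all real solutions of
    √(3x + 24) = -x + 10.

Square both sides: 3x + 24 = (-x + 10)².
Expand and rearrange: x² - 23x + 76 = 0.
Solving gives x = 19 or x = 4.
Check each candidate in the original equation:
  x = 19: √(81) = 9, while -x + 10 = -9 — extraneous.
  x = 4: √(36) = 6, while -x + 10 = 6 — valid.

x = 4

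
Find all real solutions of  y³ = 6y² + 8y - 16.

y = -2 or y = 1.1716 or y = 6.8284

Rearrange: y³ - 6y² - 8y + 16 = 0.
Possible rational roots are divisors of 16. Testing y = -2 gives 0, so (y + 2) is a factor.
Divide: y³ - 6y² - 8y + 16 = (y + 2)(y² - 8y + 8).
Apply the quadratic formula to y² - 8y + 8 = 0: y = (8 ± √32)/2, i.e. y ≈ 6.8284 or y ≈ 1.1716.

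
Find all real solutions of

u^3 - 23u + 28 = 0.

Possible rational roots are divisors of 28. Testing u = 4 gives 0, so (u - 4) is a factor.
Divide: u^3 - 23u + 28 = (u - 4)(u^2 + 4u - 7).
Apply the quadratic formula to u^2 + 4u - 7 = 0: u = (-4 +/- sqrt(44))/2, i.e. u ~= 1.3166 or u ~= -5.3166.

u = -5.3166 or u = 1.3166 or u = 4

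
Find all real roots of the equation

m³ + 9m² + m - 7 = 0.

Possible rational roots are divisors of -7. Testing m = -1 gives 0, so (m + 1) is a factor.
Divide: m³ + 9m² + m - 7 = (m + 1)(m² + 8m - 7).
Apply the quadratic formula to m² + 8m - 7 = 0: m = (-8 ± √92)/2, i.e. m ≈ 0.7958 or m ≈ -8.7958.

m = -8.7958 or m = -1 or m = 0.7958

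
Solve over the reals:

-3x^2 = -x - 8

Rearrange to standard form: -3x^2 + x + 8 = 0.
Discriminant: (1)^2 - 4*(-3)*8 = 97.
Quadratic formula: x = (-1 +/- sqrt(97)) / (-6).
So x = 1/6 - sqrt(97)/6 ~= -1.4748 or x = 1/6 + sqrt(97)/6 ~= 1.8081.

x = -1.4748 or x = 1.8081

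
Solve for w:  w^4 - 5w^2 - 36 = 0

w = -3 or w = 3

Let u = w^2. The equation becomes u^2 - 5u - 36 = 0.
Factor: (u - 9)(u + 4) = 0, so u = 9 or u = -4.
w^2 = 9 gives w = +/-3.
w^2 = -4 < 0 has no real solution.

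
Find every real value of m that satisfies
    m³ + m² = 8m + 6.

Rearrange: m³ + m² - 8m - 6 = 0.
Possible rational roots are divisors of -6. Testing m = -3 gives 0, so (m + 3) is a factor.
Divide: m³ + m² - 8m - 6 = (m + 3)(m² - 2m - 2).
Apply the quadratic formula to m² - 2m - 2 = 0: m = (2 ± √12)/2, i.e. m ≈ 2.7321 or m ≈ -0.7321.

m = -3 or m = -0.7321 or m = 2.7321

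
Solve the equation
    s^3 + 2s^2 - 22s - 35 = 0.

Possible rational roots are divisors of -35. Testing s = -5 gives 0, so (s + 5) is a factor.
Divide: s^3 + 2s^2 - 22s - 35 = (s + 5)(s^2 - 3s - 7).
Apply the quadratic formula to s^2 - 3s - 7 = 0: s = (3 +/- sqrt(37))/2, i.e. s ~= 4.5414 or s ~= -1.5414.

s = -5 or s = -1.5414 or s = 4.5414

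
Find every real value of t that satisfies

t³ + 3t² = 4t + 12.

Rearrange: t³ + 3t² - 4t - 12 = 0.
Possible rational roots are divisors of -12. Testing t = -3 gives 0, so (t + 3) is a factor.
Divide: t³ + 3t² - 4t - 12 = (t + 3)(t² - 4).
Factor the quadratic: t = 2 or t = -2.

t = -3 or t = -2 or t = 2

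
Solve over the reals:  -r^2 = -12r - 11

r = -0.8557 or r = 12.8557

Rearrange to standard form: -r^2 + 12r + 11 = 0.
Discriminant: (12)^2 - 4*(-1)*11 = 188.
Quadratic formula: r = (-12 +/- sqrt(188)) / (-2).
So r = 6 - sqrt(47) ~= -0.8557 or r = 6 + sqrt(47) ~= 12.8557.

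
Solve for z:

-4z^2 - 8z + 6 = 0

z = -2.5811 or z = 0.5811

Discriminant: (-8)^2 - 4*(-4)*6 = 160.
Quadratic formula: z = (8 +/- sqrt(160)) / (-8).
So z = -sqrt(10)/2 - 1 ~= -2.5811 or z = -1 + sqrt(10)/2 ~= 0.5811.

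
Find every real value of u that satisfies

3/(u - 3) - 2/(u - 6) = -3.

u = 2.1475 or u = 6.5191

Multiply both sides by (u - 3)(u - 6):
3(u - 6) - 2(u - 3) = -3(u - 3)(u - 6).
Expand and collect terms: -3u^2 + 26u - 42 = 0.
By the quadratic formula, u = (-26 +/- sqrt(172)) / -6, so u ~= 2.1475 or u ~= 6.5191.
Neither value makes a denominator zero (u != 3, u != 6), so both are valid.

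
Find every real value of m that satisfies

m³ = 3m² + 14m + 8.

Rearrange: m³ - 3m² - 14m - 8 = 0.
Possible rational roots are divisors of -8. Testing m = -2 gives 0, so (m + 2) is a factor.
Divide: m³ - 3m² - 14m - 8 = (m + 2)(m² - 5m - 4).
Apply the quadratic formula to m² - 5m - 4 = 0: m = (5 ± √41)/2, i.e. m ≈ 5.7016 or m ≈ -0.7016.

m = -2 or m = -0.7016 or m = 5.7016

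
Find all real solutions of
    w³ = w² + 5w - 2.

w = -2 or w = 0.382 or w = 2.618

Rearrange: w³ - w² - 5w + 2 = 0.
Possible rational roots are divisors of 2. Testing w = -2 gives 0, so (w + 2) is a factor.
Divide: w³ - w² - 5w + 2 = (w + 2)(w² - 3w + 1).
Apply the quadratic formula to w² - 3w + 1 = 0: w = (3 ± √5)/2, i.e. w ≈ 2.618 or w ≈ 0.382.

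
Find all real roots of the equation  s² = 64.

Bring every term to one side: s² - 64 = 0.
Factor: (s + 8)(s - 8) = 0.
So s = -8 or s = 8.

s = -8 or s = 8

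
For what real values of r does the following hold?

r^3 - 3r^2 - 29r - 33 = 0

Possible rational roots are divisors of -33. Testing r = -3 gives 0, so (r + 3) is a factor.
Divide: r^3 - 3r^2 - 29r - 33 = (r + 3)(r^2 - 6r - 11).
Apply the quadratic formula to r^2 - 6r - 11 = 0: r = (6 +/- sqrt(80))/2, i.e. r ~= 7.4721 or r ~= -1.4721.

r = -3 or r = -1.4721 or r = 7.4721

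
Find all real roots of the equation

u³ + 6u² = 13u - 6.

Rearrange: u³ + 6u² - 13u + 6 = 0.
Possible rational roots are divisors of 6. Testing u = 1 gives 0, so (u - 1) is a factor.
Divide: u³ + 6u² - 13u + 6 = (u - 1)(u² + 7u - 6).
Apply the quadratic formula to u² + 7u - 6 = 0: u = (-7 ± √73)/2, i.e. u ≈ 0.772 or u ≈ -7.772.

u = -7.772 or u = 0.772 or u = 1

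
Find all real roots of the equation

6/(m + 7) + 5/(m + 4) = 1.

m = -5.5678 or m = 5.5678

Multiply both sides by (m + 7)(m + 4):
6(m + 4) + 5(m + 7) = (m + 7)(m + 4).
Expand and collect terms: m² - 31 = 0.
By the quadratic formula, m = (0 ± √124) / 2, so m ≈ 5.5678 or m ≈ -5.5678.
Neither value makes a denominator zero (m ≠ -7, m ≠ -4), so both are valid.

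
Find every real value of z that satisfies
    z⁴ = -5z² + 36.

Let u = z². The equation becomes u² + 5u - 36 = 0.
Factor: (u + 9)(u - 4) = 0, so u = -9 or u = 4.
z² = -9 < 0 has no real solution.
z² = 4 gives z = ±2.

z = -2 or z = 2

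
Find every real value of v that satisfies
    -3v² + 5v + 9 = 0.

v = -1.0888 or v = 2.7554

Discriminant: (5)² − 4·(-3)·9 = 133.
Quadratic formula: v = (-5 ± √133) / (-6).
So v = 5/6 - √(133)/6 ≈ -1.0888 or v = 5/6 + √(133)/6 ≈ 2.7554.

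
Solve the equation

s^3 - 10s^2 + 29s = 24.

Rearrange: s^3 - 10s^2 + 29s - 24 = 0.
Possible rational roots are divisors of -24. Testing s = 3 gives 0, so (s - 3) is a factor.
Divide: s^3 - 10s^2 + 29s - 24 = (s - 3)(s^2 - 7s + 8).
Apply the quadratic formula to s^2 - 7s + 8 = 0: s = (7 +/- sqrt(17))/2, i.e. s ~= 5.5616 or s ~= 1.4384.

s = 1.4384 or s = 3 or s = 5.5616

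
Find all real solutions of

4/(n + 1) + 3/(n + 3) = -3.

Multiply both sides by (n + 1)(n + 3):
4(n + 3) + 3(n + 1) = -3(n + 1)(n + 3).
Expand and collect terms: -3n² - 19n - 24 = 0.
By the quadratic formula, n = (19 ± √73) / -6, so n ≈ -4.5907 or n ≈ -1.7427.
Neither value makes a denominator zero (n ≠ -1, n ≠ -3), so both are valid.

n = -4.5907 or n = -1.7427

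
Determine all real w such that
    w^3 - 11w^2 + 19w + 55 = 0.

Possible rational roots are divisors of 55. Testing w = 5 gives 0, so (w - 5) is a factor.
Divide: w^3 - 11w^2 + 19w + 55 = (w - 5)(w^2 - 6w - 11).
Apply the quadratic formula to w^2 - 6w - 11 = 0: w = (6 +/- sqrt(80))/2, i.e. w ~= 7.4721 or w ~= -1.4721.

w = -1.4721 or w = 5 or w = 7.4721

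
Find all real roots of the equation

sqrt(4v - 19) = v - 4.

v = 5 or v = 7

Square both sides: 4v - 19 = (v - 4)^2.
Expand and rearrange: v^2 - 12v + 35 = 0.
Solving gives v = 7 or v = 5.
Check each candidate in the original equation:
  v = 7: sqrt(9) = 3, while v - 4 = 3 — valid.
  v = 5: sqrt(1) = 1, while v - 4 = 1 — valid.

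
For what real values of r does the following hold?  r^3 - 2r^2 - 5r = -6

r = -2 or r = 1 or r = 3

Rearrange: r^3 - 2r^2 - 5r + 6 = 0.
Possible rational roots are divisors of 6. Testing r = -2 gives 0, so (r + 2) is a factor.
Divide: r^3 - 2r^2 - 5r + 6 = (r + 2)(r^2 - 4r + 3).
Factor the quadratic: r = 3 or r = 1.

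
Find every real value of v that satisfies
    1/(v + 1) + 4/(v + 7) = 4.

v = -6.0472 or v = -0.7028

Multiply both sides by (v + 1)(v + 7):
(v + 7) + 4(v + 1) = 4(v + 1)(v + 7).
Expand and collect terms: 4v² + 27v + 17 = 0.
By the quadratic formula, v = (-27 ± √457) / 8, so v ≈ -0.7028 or v ≈ -6.0472.
Neither value makes a denominator zero (v ≠ -1, v ≠ -7), so both are valid.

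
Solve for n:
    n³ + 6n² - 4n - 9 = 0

n = -6.4051 or n = -1 or n = 1.4051

Possible rational roots are divisors of -9. Testing n = -1 gives 0, so (n + 1) is a factor.
Divide: n³ + 6n² - 4n - 9 = (n + 1)(n² + 5n - 9).
Apply the quadratic formula to n² + 5n - 9 = 0: n = (-5 ± √61)/2, i.e. n ≈ 1.4051 or n ≈ -6.4051.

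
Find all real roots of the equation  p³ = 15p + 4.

Rearrange: p³ - 15p - 4 = 0.
Possible rational roots are divisors of -4. Testing p = 4 gives 0, so (p - 4) is a factor.
Divide: p³ - 15p - 4 = (p - 4)(p² + 4p + 1).
Apply the quadratic formula to p² + 4p + 1 = 0: p = (-4 ± √12)/2, i.e. p ≈ -0.2679 or p ≈ -3.7321.

p = -3.7321 or p = -0.2679 or p = 4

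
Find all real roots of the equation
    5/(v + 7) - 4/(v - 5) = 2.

v = -3.7604 or v = 2.2604

Multiply both sides by (v + 7)(v - 5):
5(v - 5) - 4(v + 7) = 2(v + 7)(v - 5).
Expand and collect terms: 2v² + 3v - 17 = 0.
By the quadratic formula, v = (-3 ± √145) / 4, so v ≈ 2.2604 or v ≈ -3.7604.
Neither value makes a denominator zero (v ≠ -7, v ≠ 5), so both are valid.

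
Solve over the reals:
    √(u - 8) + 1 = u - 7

Isolate the radical: √(u - 8) = u - 8.
Square both sides: u - 8 = (u - 8)².
Expand and rearrange: u² - 17u + 72 = 0.
Solving gives u = 9 or u = 8.
Check each candidate in the original equation:
  u = 9: √(1) = 1, while u - 8 = 1 — valid.
  u = 8: √(0) = 0, while u - 8 = 0 — valid.

u = 8 or u = 9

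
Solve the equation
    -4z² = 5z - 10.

z = -2.3252 or z = 1.0752

Rearrange to standard form: -4z² - 5z + 10 = 0.
Discriminant: (-5)² − 4·(-4)·10 = 185.
Quadratic formula: z = (5 ± √185) / (-8).
So z = -√(185)/8 - 5/8 ≈ -2.3252 or z = -5/8 + √(185)/8 ≈ 1.0752.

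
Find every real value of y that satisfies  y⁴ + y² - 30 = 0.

Let u = y². The equation becomes u² + u - 30 = 0.
Factor: (u - 5)(u + 6) = 0, so u = 5 or u = -6.
y² = 5 gives y = ±√(5) ≈ ±2.2361.
y² = -6 < 0 has no real solution.

y = -2.2361 or y = 2.2361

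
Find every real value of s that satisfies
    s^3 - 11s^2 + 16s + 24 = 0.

s = -0.899 or s = 3 or s = 8.899

Possible rational roots are divisors of 24. Testing s = 3 gives 0, so (s - 3) is a factor.
Divide: s^3 - 11s^2 + 16s + 24 = (s - 3)(s^2 - 8s - 8).
Apply the quadratic formula to s^2 - 8s - 8 = 0: s = (8 +/- sqrt(96))/2, i.e. s ~= 8.899 or s ~= -0.899.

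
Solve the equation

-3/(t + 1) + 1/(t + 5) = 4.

Multiply both sides by (t + 1)(t + 5):
-3(t + 5) + (t + 1) = 4(t + 1)(t + 5).
Expand and collect terms: 4t² + 26t + 34 = 0.
By the quadratic formula, t = (-26 ± √132) / 8, so t ≈ -1.8139 or t ≈ -4.6861.
Neither value makes a denominator zero (t ≠ -1, t ≠ -5), so both are valid.

t = -4.6861 or t = -1.8139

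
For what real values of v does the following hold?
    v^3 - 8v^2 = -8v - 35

Rearrange: v^3 - 8v^2 + 8v + 35 = 0.
Possible rational roots are divisors of 35. Testing v = 5 gives 0, so (v - 5) is a factor.
Divide: v^3 - 8v^2 + 8v + 35 = (v - 5)(v^2 - 3v - 7).
Apply the quadratic formula to v^2 - 3v - 7 = 0: v = (3 +/- sqrt(37))/2, i.e. v ~= 4.5414 or v ~= -1.5414.

v = -1.5414 or v = 4.5414 or v = 5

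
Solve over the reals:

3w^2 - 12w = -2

Rearrange to standard form: 3w^2 - 12w + 2 = 0.
Discriminant: (-12)^2 - 4*3*2 = 120.
Quadratic formula: w = (12 +/- sqrt(120)) / 6.
So w = sqrt(30)/3 + 2 ~= 3.8257 or w = 2 - sqrt(30)/3 ~= 0.1743.

w = 0.1743 or w = 3.8257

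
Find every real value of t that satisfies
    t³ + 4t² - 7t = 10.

Rearrange: t³ + 4t² - 7t - 10 = 0.
Possible rational roots are divisors of -10. Testing t = -5 gives 0, so (t + 5) is a factor.
Divide: t³ + 4t² - 7t - 10 = (t + 5)(t² - t - 2).
Factor the quadratic: t = 2 or t = -1.

t = -5 or t = -1 or t = 2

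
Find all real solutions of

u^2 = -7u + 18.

Bring every term to one side: u^2 + 7u - 18 = 0.
Factor: (u - 2)(u + 9) = 0.
So u = 2 or u = -9.

u = -9 or u = 2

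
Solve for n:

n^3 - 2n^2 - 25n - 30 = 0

Possible rational roots are divisors of -30. Testing n = -3 gives 0, so (n + 3) is a factor.
Divide: n^3 - 2n^2 - 25n - 30 = (n + 3)(n^2 - 5n - 10).
Apply the quadratic formula to n^2 - 5n - 10 = 0: n = (5 +/- sqrt(65))/2, i.e. n ~= 6.5311 or n ~= -1.5311.

n = -3 or n = -1.5311 or n = 6.5311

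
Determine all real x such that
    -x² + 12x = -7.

x = -0.5574 or x = 12.5574

Rearrange to standard form: -x² + 12x + 7 = 0.
Discriminant: (12)² − 4·(-1)·7 = 172.
Quadratic formula: x = (-12 ± √172) / (-2).
So x = 6 - √(43) ≈ -0.5574 or x = 6 + √(43) ≈ 12.5574.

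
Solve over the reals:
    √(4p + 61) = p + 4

Square both sides: 4p + 61 = (p + 4)².
Expand and rearrange: p² + 4p - 45 = 0.
Solving gives p = 5 or p = -9.
Check each candidate in the original equation:
  p = 5: √(81) = 9, while p + 4 = 9 — valid.
  p = -9: √(25) = 5, while p + 4 = -5 — extraneous.

p = 5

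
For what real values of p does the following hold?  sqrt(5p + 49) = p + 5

p = 3

Square both sides: 5p + 49 = (p + 5)^2.
Expand and rearrange: p^2 + 5p - 24 = 0.
Solving gives p = 3 or p = -8.
Check each candidate in the original equation:
  p = 3: sqrt(64) = 8, while p + 5 = 8 — valid.
  p = -8: sqrt(9) = 3, while p + 5 = -3 — extraneous.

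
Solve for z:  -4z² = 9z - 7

Rearrange to standard form: -4z² - 9z + 7 = 0.
Discriminant: (-9)² − 4·(-4)·7 = 193.
Quadratic formula: z = (9 ± √193) / (-8).
So z = -√(193)/8 - 9/8 ≈ -2.8616 or z = -9/8 + √(193)/8 ≈ 0.6116.

z = -2.8616 or z = 0.6116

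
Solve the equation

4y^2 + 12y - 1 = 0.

y = -3.0811 or y = 0.0811

Discriminant: (12)^2 - 4*4*(-1) = 160.
Quadratic formula: y = (-12 +/- sqrt(160)) / 8.
So y = -3/2 + sqrt(10)/2 ~= 0.0811 or y = -sqrt(10)/2 - 3/2 ~= -3.0811.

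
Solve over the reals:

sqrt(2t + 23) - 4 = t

Isolate the radical: sqrt(2t + 23) = t + 4.
Square both sides: 2t + 23 = (t + 4)^2.
Expand and rearrange: t^2 + 6t - 7 = 0.
Solving gives t = 1 or t = -7.
Check each candidate in the original equation:
  t = 1: sqrt(25) = 5, while t + 4 = 5 — valid.
  t = -7: sqrt(9) = 3, while t + 4 = -3 — extraneous.

t = 1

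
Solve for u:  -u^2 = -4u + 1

u = 0.2679 or u = 3.7321

Rearrange to standard form: -u^2 + 4u - 1 = 0.
Discriminant: (4)^2 - 4*(-1)*(-1) = 12.
Quadratic formula: u = (-4 +/- sqrt(12)) / (-2).
So u = 2 - sqrt(3) ~= 0.2679 or u = sqrt(3) + 2 ~= 3.7321.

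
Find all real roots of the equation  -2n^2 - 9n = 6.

Rearrange to standard form: -2n^2 - 9n - 6 = 0.
Discriminant: (-9)^2 - 4*(-2)*(-6) = 33.
Quadratic formula: n = (9 +/- sqrt(33)) / (-4).
So n = -9/4 - sqrt(33)/4 ~= -3.6861 or n = -9/4 + sqrt(33)/4 ~= -0.8139.

n = -3.6861 or n = -0.8139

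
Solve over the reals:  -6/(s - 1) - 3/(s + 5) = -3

s = -4.2749 or s = 3.2749

Multiply both sides by (s - 1)(s + 5):
-6(s + 5) - 3(s - 1) = -3(s - 1)(s + 5).
Expand and collect terms: -3s^2 - 3s + 42 = 0.
By the quadratic formula, s = (3 +/- sqrt(513)) / -6, so s ~= -4.2749 or s ~= 3.2749.
Neither value makes a denominator zero (s != 1, s != -5), so both are valid.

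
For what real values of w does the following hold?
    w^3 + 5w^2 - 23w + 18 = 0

w = -8.1098 or w = 1.1098 or w = 2

Possible rational roots are divisors of 18. Testing w = 2 gives 0, so (w - 2) is a factor.
Divide: w^3 + 5w^2 - 23w + 18 = (w - 2)(w^2 + 7w - 9).
Apply the quadratic formula to w^2 + 7w - 9 = 0: w = (-7 +/- sqrt(85))/2, i.e. w ~= 1.1098 or w ~= -8.1098.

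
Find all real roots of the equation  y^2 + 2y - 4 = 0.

y = -3.2361 or y = 1.2361

Discriminant: (2)^2 - 4*1*(-4) = 20.
Quadratic formula: y = (-2 +/- sqrt(20)) / 2.
So y = -1 + sqrt(5) ~= 1.2361 or y = -sqrt(5) - 1 ~= -3.2361.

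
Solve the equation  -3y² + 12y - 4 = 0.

y = 0.367 or y = 3.633

Discriminant: (12)² − 4·(-3)·(-4) = 96.
Quadratic formula: y = (-12 ± √96) / (-6).
So y = 2 - 2·√(6)/3 ≈ 0.367 or y = 2·√(6)/3 + 2 ≈ 3.633.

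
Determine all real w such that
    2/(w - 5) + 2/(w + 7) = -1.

Multiply both sides by (w - 5)(w + 7):
2(w + 7) + 2(w - 5) = -(w - 5)(w + 7).
Expand and collect terms: -w² - 6w + 31 = 0.
By the quadratic formula, w = (6 ± √160) / -2, so w ≈ -9.3246 or w ≈ 3.3246.
Neither value makes a denominator zero (w ≠ 5, w ≠ -7), so both are valid.

w = -9.3246 or w = 3.3246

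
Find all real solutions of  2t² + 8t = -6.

Bring every term to one side: 2t² + 8t + 6 = 0.
Factor: 2(t + 3)(t + 1) = 0.
So t = -3 or t = -1.

t = -3 or t = -1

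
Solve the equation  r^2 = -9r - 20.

r = -5 or r = -4

Bring every term to one side: r^2 + 9r + 20 = 0.
Factor: (r + 4)(r + 5) = 0.
So r = -4 or r = -5.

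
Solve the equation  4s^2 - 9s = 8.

Rearrange to standard form: 4s^2 - 9s - 8 = 0.
Discriminant: (-9)^2 - 4*4*(-8) = 209.
Quadratic formula: s = (9 +/- sqrt(209)) / 8.
So s = 9/8 + sqrt(209)/8 ~= 2.9321 or s = 9/8 - sqrt(209)/8 ~= -0.6821.

s = -0.6821 or s = 2.9321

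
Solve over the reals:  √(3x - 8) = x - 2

x = 3 or x = 4

Square both sides: 3x - 8 = (x - 2)².
Expand and rearrange: x² - 7x + 12 = 0.
Solving gives x = 4 or x = 3.
Check each candidate in the original equation:
  x = 4: √(4) = 2, while x - 2 = 2 — valid.
  x = 3: √(1) = 1, while x - 2 = 1 — valid.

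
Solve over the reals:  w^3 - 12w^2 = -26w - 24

w = -0.6904 or w = 4 or w = 8.6904

Rearrange: w^3 - 12w^2 + 26w + 24 = 0.
Possible rational roots are divisors of 24. Testing w = 4 gives 0, so (w - 4) is a factor.
Divide: w^3 - 12w^2 + 26w + 24 = (w - 4)(w^2 - 8w - 6).
Apply the quadratic formula to w^2 - 8w - 6 = 0: w = (8 +/- sqrt(88))/2, i.e. w ~= 8.6904 or w ~= -0.6904.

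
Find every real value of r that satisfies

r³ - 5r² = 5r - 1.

Rearrange: r³ - 5r² - 5r + 1 = 0.
Possible rational roots are divisors of 1. Testing r = -1 gives 0, so (r + 1) is a factor.
Divide: r³ - 5r² - 5r + 1 = (r + 1)(r² - 6r + 1).
Apply the quadratic formula to r² - 6r + 1 = 0: r = (6 ± √32)/2, i.e. r ≈ 5.8284 or r ≈ 0.1716.

r = -1 or r = 0.1716 or r = 5.8284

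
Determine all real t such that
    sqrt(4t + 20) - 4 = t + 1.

Isolate the radical: sqrt(4t + 20) = t + 5.
Square both sides: 4t + 20 = (t + 5)^2.
Expand and rearrange: t^2 + 6t + 5 = 0.
Solving gives t = -1 or t = -5.
Check each candidate in the original equation:
  t = -1: sqrt(16) = 4, while t + 5 = 4 — valid.
  t = -5: sqrt(0) = 0, while t + 5 = 0 — valid.

t = -5 or t = -1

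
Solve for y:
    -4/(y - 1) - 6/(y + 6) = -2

y = -3.873 or y = 3.873

Multiply both sides by (y - 1)(y + 6):
-4(y + 6) - 6(y - 1) = -2(y - 1)(y + 6).
Expand and collect terms: -2y^2 + 30 = 0.
By the quadratic formula, y = (0 +/- sqrt(240)) / -4, so y ~= -3.873 or y ~= 3.873.
Neither value makes a denominator zero (y != 1, y != -6), so both are valid.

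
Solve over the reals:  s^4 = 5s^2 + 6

s = -2.4495 or s = 2.4495

Let u = s^2. The equation becomes u^2 - 5u - 6 = 0.
Factor: (u - 6)(u + 1) = 0, so u = 6 or u = -1.
s^2 = 6 gives s = +/-sqrt(6) ~= +/-2.4495.
s^2 = -1 < 0 has no real solution.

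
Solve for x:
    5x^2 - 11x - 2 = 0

Discriminant: (-11)^2 - 4*5*(-2) = 161.
Quadratic formula: x = (11 +/- sqrt(161)) / 10.
So x = 11/10 + sqrt(161)/10 ~= 2.3689 or x = 11/10 - sqrt(161)/10 ~= -0.1689.

x = -0.1689 or x = 2.3689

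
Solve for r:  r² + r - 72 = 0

r = -9 or r = 8

Factor: (r + 9)(r - 8) = 0.
So r = -9 or r = 8.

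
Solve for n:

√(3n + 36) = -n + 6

n = 0

Square both sides: 3n + 36 = (-n + 6)².
Expand and rearrange: n² - 15n = 0.
Solving gives n = 15 or n = 0.
Check each candidate in the original equation:
  n = 15: √(81) = 9, while -n + 6 = -9 — extraneous.
  n = 0: √(36) = 6, while -n + 6 = 6 — valid.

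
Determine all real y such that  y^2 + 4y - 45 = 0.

y = -9 or y = 5

Factor: (y - 5)(y + 9) = 0.
So y = 5 or y = -9.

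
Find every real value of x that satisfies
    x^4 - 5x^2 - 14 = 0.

Let u = x^2. The equation becomes u^2 - 5u - 14 = 0.
Factor: (u + 2)(u - 7) = 0, so u = -2 or u = 7.
x^2 = -2 < 0 has no real solution.
x^2 = 7 gives x = +/-sqrt(7) ~= +/-2.6458.

x = -2.6458 or x = 2.6458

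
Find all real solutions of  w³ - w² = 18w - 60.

w = -5

Rearrange: w³ - w² - 18w + 60 = 0.
Possible rational roots are divisors of 60. Testing w = -5 gives 0, so (w + 5) is a factor.
Divide: w³ - w² - 18w + 60 = (w + 5)(w² - 6w + 12).
The quadratic w² - 6w + 12 has discriminant -12 < 0, so no further real roots.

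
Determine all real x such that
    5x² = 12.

Rearrange to standard form: 5x² - 12 = 0.
Discriminant: (0)² − 4·5·(-12) = 240.
Quadratic formula: x = (0 ± √240) / 10.
So x = 2·√(15)/5 ≈ 1.5492 or x = -2·√(15)/5 ≈ -1.5492.

x = -1.5492 or x = 1.5492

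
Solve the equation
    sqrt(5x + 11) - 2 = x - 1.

Isolate the radical: sqrt(5x + 11) = x + 1.
Square both sides: 5x + 11 = (x + 1)^2.
Expand and rearrange: x^2 - 3x - 10 = 0.
Solving gives x = 5 or x = -2.
Check each candidate in the original equation:
  x = 5: sqrt(36) = 6, while x + 1 = 6 — valid.
  x = -2: sqrt(1) = 1, while x + 1 = -1 — extraneous.

x = 5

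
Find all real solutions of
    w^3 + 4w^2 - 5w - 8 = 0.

Possible rational roots are divisors of -8. Testing w = -1 gives 0, so (w + 1) is a factor.
Divide: w^3 + 4w^2 - 5w - 8 = (w + 1)(w^2 + 3w - 8).
Apply the quadratic formula to w^2 + 3w - 8 = 0: w = (-3 +/- sqrt(41))/2, i.e. w ~= 1.7016 or w ~= -4.7016.

w = -4.7016 or w = -1 or w = 1.7016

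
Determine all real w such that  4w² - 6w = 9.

w = -0.9271 or w = 2.4271

Rearrange to standard form: 4w² - 6w - 9 = 0.
Discriminant: (-6)² − 4·4·(-9) = 180.
Quadratic formula: w = (6 ± √180) / 8.
So w = 3/4 + 3·√(5)/4 ≈ 2.4271 or w = 3/4 - 3·√(5)/4 ≈ -0.9271.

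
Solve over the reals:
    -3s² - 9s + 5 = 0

Discriminant: (-9)² − 4·(-3)·5 = 141.
Quadratic formula: s = (9 ± √141) / (-6).
So s = -√(141)/6 - 3/2 ≈ -3.4791 or s = -3/2 + √(141)/6 ≈ 0.4791.

s = -3.4791 or s = 0.4791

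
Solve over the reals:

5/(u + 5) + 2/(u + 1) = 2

Multiply both sides by (u + 5)(u + 1):
5(u + 1) + 2(u + 5) = 2(u + 5)(u + 1).
Expand and collect terms: 2u² + 5u - 5 = 0.
By the quadratic formula, u = (-5 ± √65) / 4, so u ≈ 0.7656 or u ≈ -3.2656.
Neither value makes a denominator zero (u ≠ -5, u ≠ -1), so both are valid.

u = -3.2656 or u = 0.7656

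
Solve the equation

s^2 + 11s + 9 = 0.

s = -10.1098 or s = -0.8902

Discriminant: (11)^2 - 4*1*9 = 85.
Quadratic formula: s = (-11 +/- sqrt(85)) / 2.
So s = -11/2 + sqrt(85)/2 ~= -0.8902 or s = -11/2 - sqrt(85)/2 ~= -10.1098.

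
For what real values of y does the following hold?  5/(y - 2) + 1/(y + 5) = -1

y = -7.1926 or y = -1.8074

Multiply both sides by (y - 2)(y + 5):
5(y + 5) + (y - 2) = -(y - 2)(y + 5).
Expand and collect terms: -y² - 9y - 13 = 0.
By the quadratic formula, y = (9 ± √29) / -2, so y ≈ -7.1926 or y ≈ -1.8074.
Neither value makes a denominator zero (y ≠ 2, y ≠ -5), so both are valid.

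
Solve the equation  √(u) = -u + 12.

u = 9

Square both sides: u = (-u + 12)².
Expand and rearrange: u² - 25u + 144 = 0.
Solving gives u = 16 or u = 9.
Check each candidate in the original equation:
  u = 16: √(16) = 4, while -u + 12 = -4 — extraneous.
  u = 9: √(9) = 3, while -u + 12 = 3 — valid.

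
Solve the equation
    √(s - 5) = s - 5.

s = 5 or s = 6

Square both sides: s - 5 = (s - 5)².
Expand and rearrange: s² - 11s + 30 = 0.
Solving gives s = 6 or s = 5.
Check each candidate in the original equation:
  s = 6: √(1) = 1, while s - 5 = 1 — valid.
  s = 5: √(0) = 0, while s - 5 = 0 — valid.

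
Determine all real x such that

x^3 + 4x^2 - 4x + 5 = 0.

Possible rational roots are divisors of 5. Testing x = -5 gives 0, so (x + 5) is a factor.
Divide: x^3 + 4x^2 - 4x + 5 = (x + 5)(x^2 - x + 1).
The quadratic x^2 - x + 1 has discriminant -3 < 0, so no further real roots.

x = -5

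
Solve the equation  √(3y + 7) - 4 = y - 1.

Isolate the radical: √(3y + 7) = y + 3.
Square both sides: 3y + 7 = (y + 3)².
Expand and rearrange: y² + 3y + 2 = 0.
Solving gives y = -1 or y = -2.
Check each candidate in the original equation:
  y = -1: √(4) = 2, while y + 3 = 2 — valid.
  y = -2: √(1) = 1, while y + 3 = 1 — valid.

y = -2 or y = -1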